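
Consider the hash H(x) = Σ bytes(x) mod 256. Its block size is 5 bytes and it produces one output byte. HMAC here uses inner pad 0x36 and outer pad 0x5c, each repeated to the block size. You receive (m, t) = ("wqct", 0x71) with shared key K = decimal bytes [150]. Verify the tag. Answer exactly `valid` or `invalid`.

Key decimal bytes [150] = 96 is 1 byte ≤ B = 5; zero-pad to 5 bytes: K' = 96 00 00 00 00.
K' ⊕ ipad = a0 36 36 36 36; K' ⊕ opad = ca 5c 5c 5c 5c.
Inner hash: sum = 160+54+54+54+54+119+113+99+116 = 823; mod 256 = 55 → 37.
Outer hash (recomputed tag): sum = 202+92+92+92+92+55 = 625; mod 256 = 113 → 71.
Recomputed tag = 71; claimed = 71 → match.

valid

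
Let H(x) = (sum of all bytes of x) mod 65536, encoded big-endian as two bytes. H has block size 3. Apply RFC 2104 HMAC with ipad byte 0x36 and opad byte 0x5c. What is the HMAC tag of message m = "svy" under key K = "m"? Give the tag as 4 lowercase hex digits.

Key "m" = 6d is 1 byte ≤ B = 3; zero-pad to 3 bytes: K' = 6d 00 00.
K' ⊕ ipad = 5b 36 36.  K' ⊕ opad = 31 5c 5c.
Inner input = (K'⊕ipad) ∥ m = 5b 36 36 ∥ 73 76 79.
Inner hash: sum = 91+54+54+115+118+121 = 553 → 02 29.
Outer input = (K'⊕opad) ∥ inner = 31 5c 5c ∥ 02 29.
Outer hash (tag): sum = 49+92+92+2+41 = 276 → 01 14.

0114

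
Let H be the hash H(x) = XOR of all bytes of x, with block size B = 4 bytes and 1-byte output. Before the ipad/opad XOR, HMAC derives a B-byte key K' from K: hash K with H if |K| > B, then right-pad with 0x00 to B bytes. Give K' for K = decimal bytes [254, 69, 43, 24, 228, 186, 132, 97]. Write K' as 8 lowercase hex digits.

|K| = 8 > B = 4, so first hash the key.
H(K): XOR fe⊕45⊕2b⊕18⊕e4⊕ba⊕84⊕61 = 33.
Zero-pad H(K) = 33 to 4 bytes: K' = 33 00 00 00.

33000000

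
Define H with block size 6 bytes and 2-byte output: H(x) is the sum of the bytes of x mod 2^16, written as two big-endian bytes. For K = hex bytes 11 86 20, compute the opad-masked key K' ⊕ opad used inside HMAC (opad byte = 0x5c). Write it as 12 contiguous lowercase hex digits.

4dda7c5c5c5c

Key hex bytes 11 86 20 is 3 bytes ≤ B = 6; zero-pad to 6 bytes: K' = 11 86 20 00 00 00.
XOR each byte with 0x5c: 11⊕5c=4d, 86⊕5c=da, 20⊕5c=7c, 00⊕5c=5c, 00⊕5c=5c, 00⊕5c=5c.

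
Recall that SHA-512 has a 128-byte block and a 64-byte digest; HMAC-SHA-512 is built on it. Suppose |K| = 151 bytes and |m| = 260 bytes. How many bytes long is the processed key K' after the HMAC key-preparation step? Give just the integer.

Key is 151 > 128 bytes, so it is hashed to 64 bytes then zero-padded to 128: |K'| = 128.

128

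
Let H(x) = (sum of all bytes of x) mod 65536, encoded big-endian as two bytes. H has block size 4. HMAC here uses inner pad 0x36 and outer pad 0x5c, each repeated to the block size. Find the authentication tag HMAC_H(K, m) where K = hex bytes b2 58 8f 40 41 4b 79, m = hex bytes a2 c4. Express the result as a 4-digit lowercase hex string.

Key hex bytes b2 58 8f 40 41 4b 79 is 7 bytes > B = 4, so hash it first: H(key) = 02 de, then zero-pad to 4 bytes: K' = 02 de 00 00.
K' ⊕ ipad = 34 e8 36 36.  K' ⊕ opad = 5e 82 5c 5c.
Inner input = (K'⊕ipad) ∥ m = 34 e8 36 36 ∥ a2 c4.
Inner hash: sum = 52+232+54+54+162+196 = 750 → 02 ee.
Outer input = (K'⊕opad) ∥ inner = 5e 82 5c 5c ∥ 02 ee.
Outer hash (tag): sum = 94+130+92+92+2+238 = 648 → 02 88.

0288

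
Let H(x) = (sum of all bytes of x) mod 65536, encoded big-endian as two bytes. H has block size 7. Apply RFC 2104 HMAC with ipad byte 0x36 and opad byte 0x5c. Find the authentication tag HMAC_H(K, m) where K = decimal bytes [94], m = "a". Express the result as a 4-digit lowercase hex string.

Key decimal bytes [94] = 5e is 1 byte ≤ B = 7; zero-pad to 7 bytes: K' = 5e 00 00 00 00 00 00.
K' ⊕ ipad = 68 36 36 36 36 36 36.  K' ⊕ opad = 02 5c 5c 5c 5c 5c 5c.
Inner input = (K'⊕ipad) ∥ m = 68 36 36 36 36 36 36 ∥ 61.
Inner hash: sum = 104+54+54+54+54+54+54+97 = 525 → 02 0d.
Outer input = (K'⊕opad) ∥ inner = 02 5c 5c 5c 5c 5c 5c ∥ 02 0d.
Outer hash (tag): sum = 2+92+92+92+92+92+92+2+13 = 569 → 02 39.

0239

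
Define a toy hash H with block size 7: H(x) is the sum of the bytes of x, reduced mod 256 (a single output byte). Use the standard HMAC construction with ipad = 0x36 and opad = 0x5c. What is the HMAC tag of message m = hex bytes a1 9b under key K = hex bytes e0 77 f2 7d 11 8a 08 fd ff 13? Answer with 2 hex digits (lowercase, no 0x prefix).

Key hex bytes e0 77 f2 7d 11 8a 08 fd ff 13 is 10 bytes > B = 7, so hash it first: H(key) = 78, then zero-pad to 7 bytes: K' = 78 00 00 00 00 00 00.
K' ⊕ ipad = 4e 36 36 36 36 36 36.  K' ⊕ opad = 24 5c 5c 5c 5c 5c 5c.
Inner input = (K'⊕ipad) ∥ m = 4e 36 36 36 36 36 36 ∥ a1 9b.
Inner hash: sum = 78+54+54+54+54+54+54+161+155 = 718; mod 256 = 206 → ce.
Outer input = (K'⊕opad) ∥ inner = 24 5c 5c 5c 5c 5c 5c ∥ ce.
Outer hash (tag): sum = 36+92+92+92+92+92+92+206 = 794; mod 256 = 26 → 1a.

1a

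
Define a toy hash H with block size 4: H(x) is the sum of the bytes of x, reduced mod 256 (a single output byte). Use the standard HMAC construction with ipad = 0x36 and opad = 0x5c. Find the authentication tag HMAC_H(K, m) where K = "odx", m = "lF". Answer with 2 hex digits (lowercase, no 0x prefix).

Key "odx" = 6f 64 78 is 3 bytes ≤ B = 4; zero-pad to 4 bytes: K' = 6f 64 78 00.
K' ⊕ ipad = 59 52 4e 36.  K' ⊕ opad = 33 38 24 5c.
Inner input = (K'⊕ipad) ∥ m = 59 52 4e 36 ∥ 6c 46.
Inner hash: sum = 89+82+78+54+108+70 = 481; mod 256 = 225 → e1.
Outer input = (K'⊕opad) ∥ inner = 33 38 24 5c ∥ e1.
Outer hash (tag): sum = 51+56+36+92+225 = 460; mod 256 = 204 → cc.

cc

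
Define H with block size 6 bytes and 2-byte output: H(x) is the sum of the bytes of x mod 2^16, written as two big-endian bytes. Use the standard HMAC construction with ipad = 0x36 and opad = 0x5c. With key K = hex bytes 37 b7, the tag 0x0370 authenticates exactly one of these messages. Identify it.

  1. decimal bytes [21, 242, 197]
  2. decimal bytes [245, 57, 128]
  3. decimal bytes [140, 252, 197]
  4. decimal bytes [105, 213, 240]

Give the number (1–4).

3

Key hex bytes 37 b7 is 2 bytes ≤ B = 6; zero-pad to 6 bytes: K' = 37 b7 00 00 00 00.
K' ⊕ ipad = 01 81 36 36 36 36; K' ⊕ opad = 6b eb 5c 5c 5c 5c.
m1: inner = H(01 81 36 36 36 36 15 f2 c5) = 03 26; tag = H(6b eb 5c 5c 5c 5c 03 26) = 02ef
m2: inner = H(01 81 36 36 36 36 f5 39 80) = 03 08; tag = H(6b eb 5c 5c 5c 5c 03 08) = 02d1
m3: inner = H(01 81 36 36 36 36 8c fc c5) = 03 a7; tag = H(6b eb 5c 5c 5c 5c 03 a7) = 0370 ← matches
m4: inner = H(01 81 36 36 36 36 69 d5 f0) = 03 88; tag = H(6b eb 5c 5c 5c 5c 03 88) = 0351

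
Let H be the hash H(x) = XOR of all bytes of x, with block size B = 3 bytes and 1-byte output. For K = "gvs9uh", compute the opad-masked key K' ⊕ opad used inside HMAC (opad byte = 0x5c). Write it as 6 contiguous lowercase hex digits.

Key "gvs9uh" = 67 76 73 39 75 68 is 6 bytes > B = 3, so hash it first: H(key) = 46, then zero-pad to 3 bytes: K' = 46 00 00.
XOR each byte with 0x5c: 46⊕5c=1a, 00⊕5c=5c, 00⊕5c=5c.

1a5c5c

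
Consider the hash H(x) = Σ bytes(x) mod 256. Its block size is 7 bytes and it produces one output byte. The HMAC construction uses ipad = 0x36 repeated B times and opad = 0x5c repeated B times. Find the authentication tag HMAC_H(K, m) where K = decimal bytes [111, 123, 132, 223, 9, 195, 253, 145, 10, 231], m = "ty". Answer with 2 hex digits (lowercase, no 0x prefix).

cb

Key decimal bytes [111, 123, 132, 223, 9, 195, 253, 145, 10, 231] = 6f 7b 84 df 09 c3 fd 91 0a e7 is 10 bytes > B = 7, so hash it first: H(key) = 98, then zero-pad to 7 bytes: K' = 98 00 00 00 00 00 00.
K' ⊕ ipad = ae 36 36 36 36 36 36.  K' ⊕ opad = c4 5c 5c 5c 5c 5c 5c.
Inner input = (K'⊕ipad) ∥ m = ae 36 36 36 36 36 36 ∥ 74 79.
Inner hash: sum = 174+54+54+54+54+54+54+116+121 = 735; mod 256 = 223 → df.
Outer input = (K'⊕opad) ∥ inner = c4 5c 5c 5c 5c 5c 5c ∥ df.
Outer hash (tag): sum = 196+92+92+92+92+92+92+223 = 971; mod 256 = 203 → cb.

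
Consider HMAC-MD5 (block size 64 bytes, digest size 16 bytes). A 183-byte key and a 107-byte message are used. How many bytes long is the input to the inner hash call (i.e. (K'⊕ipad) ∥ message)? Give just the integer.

171

Key is 183 > 64 bytes, so it is hashed to 16 bytes then zero-padded to 64: |K'| = 64.
Inner input = (K'⊕ipad) ∥ m → 64 + 107 = 171 bytes.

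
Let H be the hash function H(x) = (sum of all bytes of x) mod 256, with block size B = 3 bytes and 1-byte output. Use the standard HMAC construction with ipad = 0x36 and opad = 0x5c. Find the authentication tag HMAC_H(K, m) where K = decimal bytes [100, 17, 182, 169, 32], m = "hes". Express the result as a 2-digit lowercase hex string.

Key decimal bytes [100, 17, 182, 169, 32] = 64 11 b6 a9 20 is 5 bytes > B = 3, so hash it first: H(key) = f4, then zero-pad to 3 bytes: K' = f4 00 00.
K' ⊕ ipad = c2 36 36.  K' ⊕ opad = a8 5c 5c.
Inner input = (K'⊕ipad) ∥ m = c2 36 36 ∥ 68 65 73.
Inner hash: sum = 194+54+54+104+101+115 = 622; mod 256 = 110 → 6e.
Outer input = (K'⊕opad) ∥ inner = a8 5c 5c ∥ 6e.
Outer hash (tag): sum = 168+92+92+110 = 462; mod 256 = 206 → ce.

ce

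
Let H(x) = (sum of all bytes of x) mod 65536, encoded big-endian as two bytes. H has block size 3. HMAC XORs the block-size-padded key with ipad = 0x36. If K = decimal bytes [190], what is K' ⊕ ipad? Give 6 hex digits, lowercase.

Key decimal bytes [190] = be is 1 byte ≤ B = 3; zero-pad to 3 bytes: K' = be 00 00.
XOR each byte with 0x36: be⊕36=88, 00⊕36=36, 00⊕36=36.

883636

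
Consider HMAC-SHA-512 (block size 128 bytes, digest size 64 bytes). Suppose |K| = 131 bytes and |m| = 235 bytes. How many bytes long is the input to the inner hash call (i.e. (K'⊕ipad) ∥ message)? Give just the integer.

363

Key is 131 > 128 bytes, so it is hashed to 64 bytes then zero-padded to 128: |K'| = 128.
Inner input = (K'⊕ipad) ∥ m → 128 + 235 = 363 bytes.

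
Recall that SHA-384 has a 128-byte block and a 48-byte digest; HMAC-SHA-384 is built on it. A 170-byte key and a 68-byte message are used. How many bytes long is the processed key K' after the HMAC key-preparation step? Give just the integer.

128

Key is 170 > 128 bytes, so it is hashed to 48 bytes then zero-padded to 128: |K'| = 128.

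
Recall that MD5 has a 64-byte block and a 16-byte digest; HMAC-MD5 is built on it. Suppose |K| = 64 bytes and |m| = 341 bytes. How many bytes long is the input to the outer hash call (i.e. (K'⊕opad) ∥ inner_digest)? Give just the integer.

Key is 64 ≤ 64 bytes, zero-padded: |K'| = 64.
Outer input = (K'⊕opad) ∥ H(inner) → 64 + 16 = 80 bytes.

80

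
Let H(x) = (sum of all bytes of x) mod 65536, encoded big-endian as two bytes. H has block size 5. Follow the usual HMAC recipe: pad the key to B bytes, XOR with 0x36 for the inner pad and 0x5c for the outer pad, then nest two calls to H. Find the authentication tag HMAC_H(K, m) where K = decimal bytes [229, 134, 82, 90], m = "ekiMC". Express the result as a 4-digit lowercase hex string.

0259

Key decimal bytes [229, 134, 82, 90] = e5 86 52 5a is 4 bytes ≤ B = 5; zero-pad to 5 bytes: K' = e5 86 52 5a 00.
K' ⊕ ipad = d3 b0 64 6c 36.  K' ⊕ opad = b9 da 0e 06 5c.
Inner input = (K'⊕ipad) ∥ m = d3 b0 64 6c 36 ∥ 65 6b 69 4d 43.
Inner hash: sum = 211+176+100+108+54+101+107+105+77+67 = 1106 → 04 52.
Outer input = (K'⊕opad) ∥ inner = b9 da 0e 06 5c ∥ 04 52.
Outer hash (tag): sum = 185+218+14+6+92+4+82 = 601 → 02 59.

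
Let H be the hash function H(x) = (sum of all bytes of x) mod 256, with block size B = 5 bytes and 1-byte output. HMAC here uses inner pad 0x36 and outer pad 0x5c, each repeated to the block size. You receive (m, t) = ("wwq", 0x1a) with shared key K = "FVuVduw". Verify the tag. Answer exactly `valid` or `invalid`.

invalid

Key "FVuVduw" = 46 56 75 56 64 75 77 is 7 bytes > B = 5, so hash it first: H(key) = b7, then zero-pad to 5 bytes: K' = b7 00 00 00 00.
K' ⊕ ipad = 81 36 36 36 36; K' ⊕ opad = eb 5c 5c 5c 5c.
Inner hash: sum = 129+54+54+54+54+119+119+113 = 696; mod 256 = 184 → b8.
Outer hash (recomputed tag): sum = 235+92+92+92+92+184 = 787; mod 256 = 19 → 13.
Recomputed tag = 13; claimed = 1a → mismatch.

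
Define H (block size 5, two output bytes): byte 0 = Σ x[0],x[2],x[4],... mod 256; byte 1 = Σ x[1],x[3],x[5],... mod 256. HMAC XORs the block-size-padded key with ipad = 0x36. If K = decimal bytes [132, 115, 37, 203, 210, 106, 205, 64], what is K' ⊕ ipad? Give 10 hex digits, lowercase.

7ede363636

Key decimal bytes [132, 115, 37, 203, 210, 106, 205, 64] = 84 73 25 cb d2 6a cd 40 is 8 bytes > B = 5, so hash it first: H(key) = 48 e8, then zero-pad to 5 bytes: K' = 48 e8 00 00 00.
XOR each byte with 0x36: 48⊕36=7e, e8⊕36=de, 00⊕36=36, 00⊕36=36, 00⊕36=36.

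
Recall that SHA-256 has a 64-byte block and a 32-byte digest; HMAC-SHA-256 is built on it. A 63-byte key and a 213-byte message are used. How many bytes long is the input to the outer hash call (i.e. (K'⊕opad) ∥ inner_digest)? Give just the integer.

Key is 63 ≤ 64 bytes, zero-padded: |K'| = 64.
Outer input = (K'⊕opad) ∥ H(inner) → 64 + 32 = 96 bytes.

96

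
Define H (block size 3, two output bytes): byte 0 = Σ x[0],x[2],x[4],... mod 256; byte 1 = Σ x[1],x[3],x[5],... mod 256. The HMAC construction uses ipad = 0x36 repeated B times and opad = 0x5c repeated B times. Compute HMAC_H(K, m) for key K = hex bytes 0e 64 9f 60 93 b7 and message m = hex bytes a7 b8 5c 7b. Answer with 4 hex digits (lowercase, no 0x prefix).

c806

Key hex bytes 0e 64 9f 60 93 b7 is 6 bytes > B = 3, so hash it first: H(key) = 40 7b, then zero-pad to 3 bytes: K' = 40 7b 00.
K' ⊕ ipad = 76 4d 36.  K' ⊕ opad = 1c 27 5c.
Inner input = (K'⊕ipad) ∥ m = 76 4d 36 ∥ a7 b8 5c 7b.
Inner hash: even-index sum = 479 mod 256 = 223; odd-index sum = 336 mod 256 = 80 → df 50.
Outer input = (K'⊕opad) ∥ inner = 1c 27 5c ∥ df 50.
Outer hash (tag): even-index sum = 200 mod 256 = 200; odd-index sum = 262 mod 256 = 6 → c8 06.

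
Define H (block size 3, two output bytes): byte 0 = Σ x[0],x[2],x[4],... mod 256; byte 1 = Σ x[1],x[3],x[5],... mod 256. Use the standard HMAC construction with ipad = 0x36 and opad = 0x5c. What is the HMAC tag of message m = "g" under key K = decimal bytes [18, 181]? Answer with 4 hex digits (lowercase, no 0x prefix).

Key decimal bytes [18, 181] = 12 b5 is 2 bytes ≤ B = 3; zero-pad to 3 bytes: K' = 12 b5 00.
K' ⊕ ipad = 24 83 36.  K' ⊕ opad = 4e e9 5c.
Inner input = (K'⊕ipad) ∥ m = 24 83 36 ∥ 67.
Inner hash: even-index sum = 90 mod 256 = 90; odd-index sum = 234 mod 256 = 234 → 5a ea.
Outer input = (K'⊕opad) ∥ inner = 4e e9 5c ∥ 5a ea.
Outer hash (tag): even-index sum = 404 mod 256 = 148; odd-index sum = 323 mod 256 = 67 → 94 43.

9443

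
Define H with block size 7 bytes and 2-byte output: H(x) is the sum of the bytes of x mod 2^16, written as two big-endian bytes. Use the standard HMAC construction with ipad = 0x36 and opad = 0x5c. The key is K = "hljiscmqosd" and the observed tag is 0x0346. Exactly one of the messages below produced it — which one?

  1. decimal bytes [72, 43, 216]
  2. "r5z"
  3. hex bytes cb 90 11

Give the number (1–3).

1

Key "hljiscmqosd" = 68 6c 6a 69 73 63 6d 71 6f 73 64 is 11 bytes > B = 7, so hash it first: H(key) = 04 a1, then zero-pad to 7 bytes: K' = 04 a1 00 00 00 00 00.
K' ⊕ ipad = 32 97 36 36 36 36 36; K' ⊕ opad = 58 fd 5c 5c 5c 5c 5c.
m1: inner = H(32 97 36 36 36 36 36 48 2b d8) = 03 22; tag = H(58 fd 5c 5c 5c 5c 5c 03 22) = 0346 ← matches
m2: inner = H(32 97 36 36 36 36 36 72 35 7a) = 02 f8; tag = H(58 fd 5c 5c 5c 5c 5c 02 f8) = 041b
m3: inner = H(32 97 36 36 36 36 36 cb 90 11) = 03 43; tag = H(58 fd 5c 5c 5c 5c 5c 03 43) = 0367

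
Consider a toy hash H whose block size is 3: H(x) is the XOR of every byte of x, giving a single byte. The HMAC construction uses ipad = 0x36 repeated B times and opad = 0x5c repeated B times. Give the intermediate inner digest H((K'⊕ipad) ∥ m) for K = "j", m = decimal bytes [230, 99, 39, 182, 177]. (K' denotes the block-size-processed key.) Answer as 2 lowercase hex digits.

Key "j" = 6a is 1 byte ≤ B = 3; zero-pad to 3 bytes: K' = 6a 00 00.
K' ⊕ ipad = 5c 36 36.
Inner input = 5c 36 36 ∥ e6 63 27 b6 b1.
Inner hash: XOR 5c⊕36⊕36⊕e6⊕63⊕27⊕b6⊕b1 = f9.

f9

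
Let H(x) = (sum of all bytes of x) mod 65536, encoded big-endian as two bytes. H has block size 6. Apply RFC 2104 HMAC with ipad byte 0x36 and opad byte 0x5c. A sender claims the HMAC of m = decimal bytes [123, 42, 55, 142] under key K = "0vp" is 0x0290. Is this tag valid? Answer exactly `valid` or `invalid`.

invalid

Key "0vp" = 30 76 70 is 3 bytes ≤ B = 6; zero-pad to 6 bytes: K' = 30 76 70 00 00 00.
K' ⊕ ipad = 06 40 46 36 36 36; K' ⊕ opad = 6c 2a 2c 5c 5c 5c.
Inner hash: sum = 6+64+70+54+54+54+123+42+55+142 = 664 → 02 98.
Outer hash (recomputed tag): sum = 108+42+44+92+92+92+2+152 = 624 → 02 70.
Recomputed tag = 0270; claimed = 0290 → mismatch.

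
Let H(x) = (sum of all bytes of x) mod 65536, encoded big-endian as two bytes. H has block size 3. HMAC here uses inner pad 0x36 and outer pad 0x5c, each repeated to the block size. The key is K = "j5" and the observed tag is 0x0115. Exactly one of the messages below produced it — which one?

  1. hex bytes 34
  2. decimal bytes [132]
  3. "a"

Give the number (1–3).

2

Key "j5" = 6a 35 is 2 bytes ≤ B = 3; zero-pad to 3 bytes: K' = 6a 35 00.
K' ⊕ ipad = 5c 03 36; K' ⊕ opad = 36 69 5c.
m1: inner = H(5c 03 36 34) = 00 c9; tag = H(36 69 5c 00 c9) = 01c4
m2: inner = H(5c 03 36 84) = 01 19; tag = H(36 69 5c 01 19) = 0115 ← matches
m3: inner = H(5c 03 36 61) = 00 f6; tag = H(36 69 5c 00 f6) = 01f1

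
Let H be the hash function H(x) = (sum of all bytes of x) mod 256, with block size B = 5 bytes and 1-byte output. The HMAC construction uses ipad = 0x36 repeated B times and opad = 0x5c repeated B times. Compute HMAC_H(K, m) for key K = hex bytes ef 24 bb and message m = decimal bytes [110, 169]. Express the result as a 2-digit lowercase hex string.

c5

Key hex bytes ef 24 bb is 3 bytes ≤ B = 5; zero-pad to 5 bytes: K' = ef 24 bb 00 00.
K' ⊕ ipad = d9 12 8d 36 36.  K' ⊕ opad = b3 78 e7 5c 5c.
Inner input = (K'⊕ipad) ∥ m = d9 12 8d 36 36 ∥ 6e a9.
Inner hash: sum = 217+18+141+54+54+110+169 = 763; mod 256 = 251 → fb.
Outer input = (K'⊕opad) ∥ inner = b3 78 e7 5c 5c ∥ fb.
Outer hash (tag): sum = 179+120+231+92+92+251 = 965; mod 256 = 197 → c5.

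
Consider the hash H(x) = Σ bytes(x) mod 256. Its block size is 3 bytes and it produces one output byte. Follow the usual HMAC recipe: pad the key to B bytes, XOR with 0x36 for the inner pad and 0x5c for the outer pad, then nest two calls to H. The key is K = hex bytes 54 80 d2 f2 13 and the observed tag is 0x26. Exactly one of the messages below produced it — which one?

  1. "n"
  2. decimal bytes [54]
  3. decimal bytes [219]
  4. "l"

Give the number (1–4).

Key hex bytes 54 80 d2 f2 13 is 5 bytes > B = 3, so hash it first: H(key) = ab, then zero-pad to 3 bytes: K' = ab 00 00.
K' ⊕ ipad = 9d 36 36; K' ⊕ opad = f7 5c 5c.
m1: inner = H(9d 36 36 6e) = 77; tag = H(f7 5c 5c 77) = 26 ← matches
m2: inner = H(9d 36 36 36) = 3f; tag = H(f7 5c 5c 3f) = ee
m3: inner = H(9d 36 36 db) = e4; tag = H(f7 5c 5c e4) = 93
m4: inner = H(9d 36 36 6c) = 75; tag = H(f7 5c 5c 75) = 24

1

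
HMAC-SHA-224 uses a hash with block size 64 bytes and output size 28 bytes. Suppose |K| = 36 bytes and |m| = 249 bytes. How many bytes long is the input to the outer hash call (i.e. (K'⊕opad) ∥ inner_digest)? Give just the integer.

Key is 36 ≤ 64 bytes, zero-padded: |K'| = 64.
Outer input = (K'⊕opad) ∥ H(inner) → 64 + 28 = 92 bytes.

92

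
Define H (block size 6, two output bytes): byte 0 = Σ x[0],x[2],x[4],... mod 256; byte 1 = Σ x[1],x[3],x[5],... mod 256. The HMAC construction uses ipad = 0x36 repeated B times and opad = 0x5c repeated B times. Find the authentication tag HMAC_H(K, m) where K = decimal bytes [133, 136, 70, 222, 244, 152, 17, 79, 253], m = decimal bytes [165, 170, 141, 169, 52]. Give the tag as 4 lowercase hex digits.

1603

Key decimal bytes [133, 136, 70, 222, 244, 152, 17, 79, 253] = 85 88 46 de f4 98 11 4f fd is 9 bytes > B = 6, so hash it first: H(key) = cd 4d, then zero-pad to 6 bytes: K' = cd 4d 00 00 00 00.
K' ⊕ ipad = fb 7b 36 36 36 36.  K' ⊕ opad = 91 11 5c 5c 5c 5c.
Inner input = (K'⊕ipad) ∥ m = fb 7b 36 36 36 36 ∥ a5 aa 8d a9 34.
Inner hash: even-index sum = 717 mod 256 = 205; odd-index sum = 570 mod 256 = 58 → cd 3a.
Outer input = (K'⊕opad) ∥ inner = 91 11 5c 5c 5c 5c ∥ cd 3a.
Outer hash (tag): even-index sum = 534 mod 256 = 22; odd-index sum = 259 mod 256 = 3 → 16 03.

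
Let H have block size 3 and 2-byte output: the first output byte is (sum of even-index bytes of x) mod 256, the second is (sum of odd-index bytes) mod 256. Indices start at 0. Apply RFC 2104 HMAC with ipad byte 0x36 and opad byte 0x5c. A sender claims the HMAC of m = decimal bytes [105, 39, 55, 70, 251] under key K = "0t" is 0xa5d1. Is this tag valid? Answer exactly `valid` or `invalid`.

valid

Key "0t" = 30 74 is 2 bytes ≤ B = 3; zero-pad to 3 bytes: K' = 30 74 00.
K' ⊕ ipad = 06 42 36; K' ⊕ opad = 6c 28 5c.
Inner hash: even-index sum = 169 mod 256 = 169; odd-index sum = 477 mod 256 = 221 → a9 dd.
Outer hash (recomputed tag): even-index sum = 421 mod 256 = 165; odd-index sum = 209 mod 256 = 209 → a5 d1.
Recomputed tag = a5d1; claimed = a5d1 → match.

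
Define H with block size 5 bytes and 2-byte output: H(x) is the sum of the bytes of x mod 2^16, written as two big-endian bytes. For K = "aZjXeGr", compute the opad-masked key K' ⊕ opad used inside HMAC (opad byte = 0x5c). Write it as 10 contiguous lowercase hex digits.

5ec75c5c5c

Key "aZjXeGr" = 61 5a 6a 58 65 47 72 is 7 bytes > B = 5, so hash it first: H(key) = 02 9b, then zero-pad to 5 bytes: K' = 02 9b 00 00 00.
XOR each byte with 0x5c: 02⊕5c=5e, 9b⊕5c=c7, 00⊕5c=5c, 00⊕5c=5c, 00⊕5c=5c.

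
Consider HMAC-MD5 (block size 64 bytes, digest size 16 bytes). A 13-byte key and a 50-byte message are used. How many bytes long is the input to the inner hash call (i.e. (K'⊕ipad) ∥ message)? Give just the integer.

Key is 13 ≤ 64 bytes, zero-padded: |K'| = 64.
Inner input = (K'⊕ipad) ∥ m → 64 + 50 = 114 bytes.

114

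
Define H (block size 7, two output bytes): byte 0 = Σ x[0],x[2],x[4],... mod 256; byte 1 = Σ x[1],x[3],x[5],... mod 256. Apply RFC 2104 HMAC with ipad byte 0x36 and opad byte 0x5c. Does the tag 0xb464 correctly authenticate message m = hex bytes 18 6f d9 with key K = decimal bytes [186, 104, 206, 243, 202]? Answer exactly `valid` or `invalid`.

Key decimal bytes [186, 104, 206, 243, 202] = ba 68 ce f3 ca is 5 bytes ≤ B = 7; zero-pad to 7 bytes: K' = ba 68 ce f3 ca 00 00.
K' ⊕ ipad = 8c 5e f8 c5 fc 36 36; K' ⊕ opad = e6 34 92 af 96 5c 5c.
Inner hash: even-index sum = 805 mod 256 = 37; odd-index sum = 586 mod 256 = 74 → 25 4a.
Outer hash (recomputed tag): even-index sum = 692 mod 256 = 180; odd-index sum = 356 mod 256 = 100 → b4 64.
Recomputed tag = b464; claimed = b464 → match.

valid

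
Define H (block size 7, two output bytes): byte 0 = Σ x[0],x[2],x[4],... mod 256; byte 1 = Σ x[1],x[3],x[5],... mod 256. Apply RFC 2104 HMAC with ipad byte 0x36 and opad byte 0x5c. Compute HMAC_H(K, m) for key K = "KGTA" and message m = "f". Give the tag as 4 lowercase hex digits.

5bdf

Key "KGTA" = 4b 47 54 41 is 4 bytes ≤ B = 7; zero-pad to 7 bytes: K' = 4b 47 54 41 00 00 00.
K' ⊕ ipad = 7d 71 62 77 36 36 36.  K' ⊕ opad = 17 1b 08 1d 5c 5c 5c.
Inner input = (K'⊕ipad) ∥ m = 7d 71 62 77 36 36 36 ∥ 66.
Inner hash: even-index sum = 331 mod 256 = 75; odd-index sum = 388 mod 256 = 132 → 4b 84.
Outer input = (K'⊕opad) ∥ inner = 17 1b 08 1d 5c 5c 5c ∥ 4b 84.
Outer hash (tag): even-index sum = 347 mod 256 = 91; odd-index sum = 223 mod 256 = 223 → 5b df.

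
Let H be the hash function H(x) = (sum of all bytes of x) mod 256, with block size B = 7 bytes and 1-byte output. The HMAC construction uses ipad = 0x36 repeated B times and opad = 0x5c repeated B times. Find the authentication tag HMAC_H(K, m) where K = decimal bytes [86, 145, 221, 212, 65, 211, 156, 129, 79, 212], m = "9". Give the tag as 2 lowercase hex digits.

Key decimal bytes [86, 145, 221, 212, 65, 211, 156, 129, 79, 212] = 56 91 dd d4 41 d3 9c 81 4f d4 is 10 bytes > B = 7, so hash it first: H(key) = ec, then zero-pad to 7 bytes: K' = ec 00 00 00 00 00 00.
K' ⊕ ipad = da 36 36 36 36 36 36.  K' ⊕ opad = b0 5c 5c 5c 5c 5c 5c.
Inner input = (K'⊕ipad) ∥ m = da 36 36 36 36 36 36 ∥ 39.
Inner hash: sum = 218+54+54+54+54+54+54+57 = 599; mod 256 = 87 → 57.
Outer input = (K'⊕opad) ∥ inner = b0 5c 5c 5c 5c 5c 5c ∥ 57.
Outer hash (tag): sum = 176+92+92+92+92+92+92+87 = 815; mod 256 = 47 → 2f.

2f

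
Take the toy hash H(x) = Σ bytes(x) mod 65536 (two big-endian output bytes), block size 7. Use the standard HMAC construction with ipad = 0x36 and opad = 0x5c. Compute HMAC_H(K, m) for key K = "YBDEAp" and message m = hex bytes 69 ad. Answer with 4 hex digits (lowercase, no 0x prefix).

01cd

Key "YBDEAp" = 59 42 44 45 41 70 is 6 bytes ≤ B = 7; zero-pad to 7 bytes: K' = 59 42 44 45 41 70 00.
K' ⊕ ipad = 6f 74 72 73 77 46 36.  K' ⊕ opad = 05 1e 18 19 1d 2c 5c.
Inner input = (K'⊕ipad) ∥ m = 6f 74 72 73 77 46 36 ∥ 69 ad.
Inner hash: sum = 111+116+114+115+119+70+54+105+173 = 977 → 03 d1.
Outer input = (K'⊕opad) ∥ inner = 05 1e 18 19 1d 2c 5c ∥ 03 d1.
Outer hash (tag): sum = 5+30+24+25+29+44+92+3+209 = 461 → 01 cd.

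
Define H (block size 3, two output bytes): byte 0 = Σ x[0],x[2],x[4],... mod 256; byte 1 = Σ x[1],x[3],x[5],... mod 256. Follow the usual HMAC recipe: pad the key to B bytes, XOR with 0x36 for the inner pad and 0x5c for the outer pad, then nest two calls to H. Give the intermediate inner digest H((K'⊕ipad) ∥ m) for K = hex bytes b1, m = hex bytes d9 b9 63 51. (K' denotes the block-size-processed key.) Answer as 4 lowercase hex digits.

c772

Key hex bytes b1 is 1 byte ≤ B = 3; zero-pad to 3 bytes: K' = b1 00 00.
K' ⊕ ipad = 87 36 36.
Inner input = 87 36 36 ∥ d9 b9 63 51.
Inner hash: even-index sum = 455 mod 256 = 199; odd-index sum = 370 mod 256 = 114 → c7 72.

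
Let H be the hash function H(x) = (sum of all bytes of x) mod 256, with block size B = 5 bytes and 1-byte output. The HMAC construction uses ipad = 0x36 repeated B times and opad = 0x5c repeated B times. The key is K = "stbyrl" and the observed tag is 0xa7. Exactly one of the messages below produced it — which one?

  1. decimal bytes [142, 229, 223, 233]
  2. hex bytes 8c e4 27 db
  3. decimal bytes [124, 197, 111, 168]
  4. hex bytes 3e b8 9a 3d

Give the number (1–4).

4

Key "stbyrl" = 73 74 62 79 72 6c is 6 bytes > B = 5, so hash it first: H(key) = a0, then zero-pad to 5 bytes: K' = a0 00 00 00 00.
K' ⊕ ipad = 96 36 36 36 36; K' ⊕ opad = fc 5c 5c 5c 5c.
m1: inner = H(96 36 36 36 36 8e e5 df e9) = a9; tag = H(fc 5c 5c 5c 5c a9) = 15
m2: inner = H(96 36 36 36 36 8c e4 27 db) = e0; tag = H(fc 5c 5c 5c 5c e0) = 4c
m3: inner = H(96 36 36 36 36 7c c5 6f a8) = c6; tag = H(fc 5c 5c 5c 5c c6) = 32
m4: inner = H(96 36 36 36 36 3e b8 9a 3d) = 3b; tag = H(fc 5c 5c 5c 5c 3b) = a7 ← matches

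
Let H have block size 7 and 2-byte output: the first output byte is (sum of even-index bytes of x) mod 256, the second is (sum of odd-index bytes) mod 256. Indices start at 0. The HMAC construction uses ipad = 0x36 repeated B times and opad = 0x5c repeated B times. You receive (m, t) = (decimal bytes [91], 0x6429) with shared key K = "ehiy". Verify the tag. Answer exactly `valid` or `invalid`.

invalid

Key "ehiy" = 65 68 69 79 is 4 bytes ≤ B = 7; zero-pad to 7 bytes: K' = 65 68 69 79 00 00 00.
K' ⊕ ipad = 53 5e 5f 4f 36 36 36; K' ⊕ opad = 39 34 35 25 5c 5c 5c.
Inner hash: even-index sum = 286 mod 256 = 30; odd-index sum = 318 mod 256 = 62 → 1e 3e.
Outer hash (recomputed tag): even-index sum = 356 mod 256 = 100; odd-index sum = 211 mod 256 = 211 → 64 d3.
Recomputed tag = 64d3; claimed = 6429 → mismatch.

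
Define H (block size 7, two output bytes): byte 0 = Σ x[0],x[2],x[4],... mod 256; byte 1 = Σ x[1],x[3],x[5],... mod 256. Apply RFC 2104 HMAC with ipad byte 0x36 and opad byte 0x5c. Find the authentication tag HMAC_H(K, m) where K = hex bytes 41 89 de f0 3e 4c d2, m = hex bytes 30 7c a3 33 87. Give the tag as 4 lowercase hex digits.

Key hex bytes 41 89 de f0 3e 4c d2 is exactly B = 7 bytes: K' = 41 89 de f0 3e 4c d2.
K' ⊕ ipad = 77 bf e8 c6 08 7a e4.  K' ⊕ opad = 1d d5 82 ac 62 10 8e.
Inner input = (K'⊕ipad) ∥ m = 77 bf e8 c6 08 7a e4 ∥ 30 7c a3 33 87.
Inner hash: even-index sum = 762 mod 256 = 250; odd-index sum = 857 mod 256 = 89 → fa 59.
Outer input = (K'⊕opad) ∥ inner = 1d d5 82 ac 62 10 8e ∥ fa 59.
Outer hash (tag): even-index sum = 488 mod 256 = 232; odd-index sum = 651 mod 256 = 139 → e8 8b.

e88b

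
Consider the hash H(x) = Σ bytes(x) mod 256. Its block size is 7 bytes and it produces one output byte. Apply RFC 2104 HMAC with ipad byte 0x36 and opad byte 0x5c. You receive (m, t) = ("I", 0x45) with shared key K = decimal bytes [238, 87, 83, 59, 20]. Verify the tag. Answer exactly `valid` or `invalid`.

Key decimal bytes [238, 87, 83, 59, 20] = ee 57 53 3b 14 is 5 bytes ≤ B = 7; zero-pad to 7 bytes: K' = ee 57 53 3b 14 00 00.
K' ⊕ ipad = d8 61 65 0d 22 36 36; K' ⊕ opad = b2 0b 0f 67 48 5c 5c.
Inner hash: sum = 216+97+101+13+34+54+54+73 = 642; mod 256 = 130 → 82.
Outer hash (recomputed tag): sum = 178+11+15+103+72+92+92+130 = 693; mod 256 = 181 → b5.
Recomputed tag = b5; claimed = 45 → mismatch.

invalid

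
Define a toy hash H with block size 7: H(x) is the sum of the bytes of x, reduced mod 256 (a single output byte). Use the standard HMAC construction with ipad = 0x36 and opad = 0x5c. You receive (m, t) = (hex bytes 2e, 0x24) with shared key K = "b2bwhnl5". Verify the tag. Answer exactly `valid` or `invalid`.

valid

Key "b2bwhnl5" = 62 32 62 77 68 6e 6c 35 is 8 bytes > B = 7, so hash it first: H(key) = e4, then zero-pad to 7 bytes: K' = e4 00 00 00 00 00 00.
K' ⊕ ipad = d2 36 36 36 36 36 36; K' ⊕ opad = b8 5c 5c 5c 5c 5c 5c.
Inner hash: sum = 210+54+54+54+54+54+54+46 = 580; mod 256 = 68 → 44.
Outer hash (recomputed tag): sum = 184+92+92+92+92+92+92+68 = 804; mod 256 = 36 → 24.
Recomputed tag = 24; claimed = 24 → match.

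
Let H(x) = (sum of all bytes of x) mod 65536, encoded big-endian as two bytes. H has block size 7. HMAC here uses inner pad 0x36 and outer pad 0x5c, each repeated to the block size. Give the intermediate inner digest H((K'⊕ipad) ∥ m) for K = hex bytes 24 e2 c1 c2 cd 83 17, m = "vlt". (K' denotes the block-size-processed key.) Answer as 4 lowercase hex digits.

Key hex bytes 24 e2 c1 c2 cd 83 17 is exactly B = 7 bytes: K' = 24 e2 c1 c2 cd 83 17.
K' ⊕ ipad = 12 d4 f7 f4 fb b5 21.
Inner input = 12 d4 f7 f4 fb b5 21 ∥ 76 6c 74.
Inner hash: sum = 18+212+247+244+251+181+33+118+108+116 = 1528 → 05 f8.

05f8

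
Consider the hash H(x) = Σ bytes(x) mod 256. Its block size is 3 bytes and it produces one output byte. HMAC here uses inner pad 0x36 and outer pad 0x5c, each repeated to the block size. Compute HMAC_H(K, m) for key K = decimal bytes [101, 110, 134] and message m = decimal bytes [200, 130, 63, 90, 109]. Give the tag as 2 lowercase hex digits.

f0

Key decimal bytes [101, 110, 134] = 65 6e 86 is exactly B = 3 bytes: K' = 65 6e 86.
K' ⊕ ipad = 53 58 b0.  K' ⊕ opad = 39 32 da.
Inner input = (K'⊕ipad) ∥ m = 53 58 b0 ∥ c8 82 3f 5a 6d.
Inner hash: sum = 83+88+176+200+130+63+90+109 = 939; mod 256 = 171 → ab.
Outer input = (K'⊕opad) ∥ inner = 39 32 da ∥ ab.
Outer hash (tag): sum = 57+50+218+171 = 496; mod 256 = 240 → f0.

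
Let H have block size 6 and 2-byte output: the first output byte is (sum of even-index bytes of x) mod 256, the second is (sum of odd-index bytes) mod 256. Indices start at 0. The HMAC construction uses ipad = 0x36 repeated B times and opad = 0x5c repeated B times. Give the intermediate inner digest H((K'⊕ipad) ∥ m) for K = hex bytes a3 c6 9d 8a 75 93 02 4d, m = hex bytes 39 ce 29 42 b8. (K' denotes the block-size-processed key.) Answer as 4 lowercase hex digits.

0782

Key hex bytes a3 c6 9d 8a 75 93 02 4d is 8 bytes > B = 6, so hash it first: H(key) = b7 30, then zero-pad to 6 bytes: K' = b7 30 00 00 00 00.
K' ⊕ ipad = 81 06 36 36 36 36.
Inner input = 81 06 36 36 36 36 ∥ 39 ce 29 42 b8.
Inner hash: even-index sum = 519 mod 256 = 7; odd-index sum = 386 mod 256 = 130 → 07 82.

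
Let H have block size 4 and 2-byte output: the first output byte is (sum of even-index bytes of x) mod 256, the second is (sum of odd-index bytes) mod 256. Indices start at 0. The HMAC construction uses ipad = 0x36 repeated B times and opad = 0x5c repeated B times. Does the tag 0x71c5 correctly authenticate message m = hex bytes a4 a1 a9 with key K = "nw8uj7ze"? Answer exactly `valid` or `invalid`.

valid

Key "nw8uj7ze" = 6e 77 38 75 6a 37 7a 65 is 8 bytes > B = 4, so hash it first: H(key) = 8a 88, then zero-pad to 4 bytes: K' = 8a 88 00 00.
K' ⊕ ipad = bc be 36 36; K' ⊕ opad = d6 d4 5c 5c.
Inner hash: even-index sum = 575 mod 256 = 63; odd-index sum = 405 mod 256 = 149 → 3f 95.
Outer hash (recomputed tag): even-index sum = 369 mod 256 = 113; odd-index sum = 453 mod 256 = 197 → 71 c5.
Recomputed tag = 71c5; claimed = 71c5 → match.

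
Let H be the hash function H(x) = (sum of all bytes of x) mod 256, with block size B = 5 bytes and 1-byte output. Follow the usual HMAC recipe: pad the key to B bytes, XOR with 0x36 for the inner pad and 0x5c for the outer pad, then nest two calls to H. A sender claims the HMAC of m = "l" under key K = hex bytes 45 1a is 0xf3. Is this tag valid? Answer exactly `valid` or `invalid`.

invalid

Key hex bytes 45 1a is 2 bytes ≤ B = 5; zero-pad to 5 bytes: K' = 45 1a 00 00 00.
K' ⊕ ipad = 73 2c 36 36 36; K' ⊕ opad = 19 46 5c 5c 5c.
Inner hash: sum = 115+44+54+54+54+108 = 429; mod 256 = 173 → ad.
Outer hash (recomputed tag): sum = 25+70+92+92+92+173 = 544; mod 256 = 32 → 20.
Recomputed tag = 20; claimed = f3 → mismatch.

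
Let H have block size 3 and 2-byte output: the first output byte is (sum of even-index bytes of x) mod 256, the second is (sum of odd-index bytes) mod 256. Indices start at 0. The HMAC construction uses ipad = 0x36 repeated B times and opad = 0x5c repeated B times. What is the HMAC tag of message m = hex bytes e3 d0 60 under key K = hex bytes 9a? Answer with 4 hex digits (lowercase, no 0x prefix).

9b0e

Key hex bytes 9a is 1 byte ≤ B = 3; zero-pad to 3 bytes: K' = 9a 00 00.
K' ⊕ ipad = ac 36 36.  K' ⊕ opad = c6 5c 5c.
Inner input = (K'⊕ipad) ∥ m = ac 36 36 ∥ e3 d0 60.
Inner hash: even-index sum = 434 mod 256 = 178; odd-index sum = 377 mod 256 = 121 → b2 79.
Outer input = (K'⊕opad) ∥ inner = c6 5c 5c ∥ b2 79.
Outer hash (tag): even-index sum = 411 mod 256 = 155; odd-index sum = 270 mod 256 = 14 → 9b 0e.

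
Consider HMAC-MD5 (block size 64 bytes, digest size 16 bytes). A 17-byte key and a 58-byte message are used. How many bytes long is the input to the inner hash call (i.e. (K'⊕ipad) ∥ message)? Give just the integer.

Key is 17 ≤ 64 bytes, zero-padded: |K'| = 64.
Inner input = (K'⊕ipad) ∥ m → 64 + 58 = 122 bytes.

122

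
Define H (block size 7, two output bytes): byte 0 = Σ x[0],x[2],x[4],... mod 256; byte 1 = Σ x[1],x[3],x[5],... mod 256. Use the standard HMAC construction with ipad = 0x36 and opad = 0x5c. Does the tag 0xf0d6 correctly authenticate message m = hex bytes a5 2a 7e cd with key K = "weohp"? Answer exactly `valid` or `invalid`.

Key "weohp" = 77 65 6f 68 70 is 5 bytes ≤ B = 7; zero-pad to 7 bytes: K' = 77 65 6f 68 70 00 00.
K' ⊕ ipad = 41 53 59 5e 46 36 36; K' ⊕ opad = 2b 39 33 34 2c 5c 5c.
Inner hash: even-index sum = 525 mod 256 = 13; odd-index sum = 522 mod 256 = 10 → 0d 0a.
Outer hash (recomputed tag): even-index sum = 240 mod 256 = 240; odd-index sum = 214 mod 256 = 214 → f0 d6.
Recomputed tag = f0d6; claimed = f0d6 → match.

valid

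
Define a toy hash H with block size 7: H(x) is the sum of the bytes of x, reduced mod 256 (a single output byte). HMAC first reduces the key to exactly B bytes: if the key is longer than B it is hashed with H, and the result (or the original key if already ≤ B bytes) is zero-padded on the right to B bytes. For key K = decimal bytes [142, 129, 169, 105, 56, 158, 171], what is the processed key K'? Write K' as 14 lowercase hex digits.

8e81a969389eab

Key decimal bytes [142, 129, 169, 105, 56, 158, 171] = 8e 81 a9 69 38 9e ab is exactly B = 7 bytes: K' = 8e 81 a9 69 38 9e ab.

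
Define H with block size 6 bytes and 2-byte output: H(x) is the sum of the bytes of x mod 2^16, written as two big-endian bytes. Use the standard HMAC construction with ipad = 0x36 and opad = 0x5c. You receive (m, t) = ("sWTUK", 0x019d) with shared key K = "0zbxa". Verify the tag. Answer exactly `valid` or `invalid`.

Key "0zbxa" = 30 7a 62 78 61 is 5 bytes ≤ B = 6; zero-pad to 6 bytes: K' = 30 7a 62 78 61 00.
K' ⊕ ipad = 06 4c 54 4e 57 36; K' ⊕ opad = 6c 26 3e 24 3d 5c.
Inner hash: sum = 6+76+84+78+87+54+115+87+84+85+75 = 831 → 03 3f.
Outer hash (recomputed tag): sum = 108+38+62+36+61+92+3+63 = 463 → 01 cf.
Recomputed tag = 01cf; claimed = 019d → mismatch.

invalid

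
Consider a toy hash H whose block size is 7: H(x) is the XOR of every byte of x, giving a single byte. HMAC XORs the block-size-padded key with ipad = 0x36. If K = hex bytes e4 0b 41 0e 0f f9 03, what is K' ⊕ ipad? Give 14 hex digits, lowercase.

Key hex bytes e4 0b 41 0e 0f f9 03 is exactly B = 7 bytes: K' = e4 0b 41 0e 0f f9 03.
XOR each byte with 0x36: e4⊕36=d2, 0b⊕36=3d, 41⊕36=77, 0e⊕36=38, 0f⊕36=39, f9⊕36=cf, 03⊕36=35.

d23d773839cf35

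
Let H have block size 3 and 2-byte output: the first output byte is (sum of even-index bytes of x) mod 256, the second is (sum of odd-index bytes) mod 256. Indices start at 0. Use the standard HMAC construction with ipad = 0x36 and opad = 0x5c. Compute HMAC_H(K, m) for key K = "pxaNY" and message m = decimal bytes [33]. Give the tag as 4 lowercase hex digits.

Key "pxaNY" = 70 78 61 4e 59 is 5 bytes > B = 3, so hash it first: H(key) = 2a c6, then zero-pad to 3 bytes: K' = 2a c6 00.
K' ⊕ ipad = 1c f0 36.  K' ⊕ opad = 76 9a 5c.
Inner input = (K'⊕ipad) ∥ m = 1c f0 36 ∥ 21.
Inner hash: even-index sum = 82 mod 256 = 82; odd-index sum = 273 mod 256 = 17 → 52 11.
Outer input = (K'⊕opad) ∥ inner = 76 9a 5c ∥ 52 11.
Outer hash (tag): even-index sum = 227 mod 256 = 227; odd-index sum = 236 mod 256 = 236 → e3 ec.

e3ec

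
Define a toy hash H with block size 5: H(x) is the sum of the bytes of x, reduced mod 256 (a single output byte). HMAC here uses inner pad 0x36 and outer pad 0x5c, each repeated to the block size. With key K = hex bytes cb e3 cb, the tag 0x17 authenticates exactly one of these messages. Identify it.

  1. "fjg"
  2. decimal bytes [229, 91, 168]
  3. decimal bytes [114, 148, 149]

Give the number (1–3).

Key hex bytes cb e3 cb is 3 bytes ≤ B = 5; zero-pad to 5 bytes: K' = cb e3 cb 00 00.
K' ⊕ ipad = fd d5 fd 36 36; K' ⊕ opad = 97 bf 97 5c 5c.
m1: inner = H(fd d5 fd 36 36 66 6a 67) = 72; tag = H(97 bf 97 5c 5c 72) = 17 ← matches
m2: inner = H(fd d5 fd 36 36 e5 5b a8) = 23; tag = H(97 bf 97 5c 5c 23) = c8
m3: inner = H(fd d5 fd 36 36 72 94 95) = d6; tag = H(97 bf 97 5c 5c d6) = 7b

1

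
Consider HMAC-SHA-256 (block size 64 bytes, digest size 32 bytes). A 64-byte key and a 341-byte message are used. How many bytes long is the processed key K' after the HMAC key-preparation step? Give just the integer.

Key is 64 ≤ 64 bytes, zero-padded: |K'| = 64.

64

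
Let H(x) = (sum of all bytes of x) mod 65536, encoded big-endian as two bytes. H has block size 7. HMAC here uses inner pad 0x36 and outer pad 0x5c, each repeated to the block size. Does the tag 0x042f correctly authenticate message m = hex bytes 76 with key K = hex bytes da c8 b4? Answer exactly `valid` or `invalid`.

valid

Key hex bytes da c8 b4 is 3 bytes ≤ B = 7; zero-pad to 7 bytes: K' = da c8 b4 00 00 00 00.
K' ⊕ ipad = ec fe 82 36 36 36 36; K' ⊕ opad = 86 94 e8 5c 5c 5c 5c.
Inner hash: sum = 236+254+130+54+54+54+54+118 = 954 → 03 ba.
Outer hash (recomputed tag): sum = 134+148+232+92+92+92+92+3+186 = 1071 → 04 2f.
Recomputed tag = 042f; claimed = 042f → match.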